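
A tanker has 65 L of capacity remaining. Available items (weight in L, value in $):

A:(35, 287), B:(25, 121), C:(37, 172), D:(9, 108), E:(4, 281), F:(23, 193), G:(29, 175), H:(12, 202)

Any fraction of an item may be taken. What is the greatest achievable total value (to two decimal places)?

923.40

Greedy by value/weight ratio, highest first.
Order: E (281/4=70.25) > H (202/12=16.83) > D (108/9=12.00) > F (193/23=8.39) > A (287/35=8.20) > G (175/29=6.03) > B (121/25=4.84) > C (172/37=4.65)
Fill: take E (4 @ 281) → take H (12 @ 202) → take D (9 @ 108) → take F (23 @ 193) → take 17/35 of A → 139.40; 65/65 used.
Total value = 923.40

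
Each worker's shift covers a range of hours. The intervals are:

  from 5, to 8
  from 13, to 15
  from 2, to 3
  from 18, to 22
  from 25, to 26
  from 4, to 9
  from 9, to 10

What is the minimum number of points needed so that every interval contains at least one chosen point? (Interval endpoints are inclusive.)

6

By right end: [2,3]  [5,8]  [4,9]  [9,10]  [13,15]  [18,22]  [25,26]
[2,3] uncovered → point at 3; [5,8] uncovered → point at 8; [9,10] uncovered → point at 10; [13,15] uncovered → point at 15; [18,22] uncovered → point at 22; [25,26] uncovered → point at 26.
Points: 3, 8, 10, 15, 22, 26 (6 total).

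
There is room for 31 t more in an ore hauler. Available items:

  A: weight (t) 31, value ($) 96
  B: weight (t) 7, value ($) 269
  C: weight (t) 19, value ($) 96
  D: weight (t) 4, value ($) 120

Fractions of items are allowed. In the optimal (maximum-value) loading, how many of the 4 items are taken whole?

3

Sort by value per unit weight and fill in that order.
Order: B (269/7=38.43) > D (120/4=30.00) > C (96/19=5.05) > A (96/31=3.10)
Fill: take B (7 @ 269) → take D (4 @ 120) → take C (19 @ 96) → take 1/31 of A → 3.10; 31/31 used.
3 item(s) taken whole; one partial (take 1/31 of A).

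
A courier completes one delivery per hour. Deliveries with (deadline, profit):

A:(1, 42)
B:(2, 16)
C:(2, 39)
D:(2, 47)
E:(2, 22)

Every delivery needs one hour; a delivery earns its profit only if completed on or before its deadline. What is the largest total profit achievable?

Sort by profit descending; place each in the latest free slot ≤ its deadline.
By profit: D(d2,47), A(d1,42), C(d2,39), E(d2,22), B(d2,16)
D→slot 2; A→slot 1; C skipped; E skipped; B skipped.
Profit = 42 + 47 = 89

89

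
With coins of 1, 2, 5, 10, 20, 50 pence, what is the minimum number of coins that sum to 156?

5

156 − 3×50→6 − 1×5→1 − 1×1→0
Total coins = 3 + 1 + 1 = 5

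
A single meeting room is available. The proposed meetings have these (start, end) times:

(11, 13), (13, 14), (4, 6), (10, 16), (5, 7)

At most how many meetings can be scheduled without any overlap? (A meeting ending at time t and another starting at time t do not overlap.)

Sort by end time and greedily take each interval whose start is ≥ the last chosen end.
By end time: (4,6), (5,7), (11,13), (13,14), (10,16).
Pick (4,6); next start ≥ 6 → (11,13); next start ≥ 13 → (13,14).
Selected 3 meetings.

3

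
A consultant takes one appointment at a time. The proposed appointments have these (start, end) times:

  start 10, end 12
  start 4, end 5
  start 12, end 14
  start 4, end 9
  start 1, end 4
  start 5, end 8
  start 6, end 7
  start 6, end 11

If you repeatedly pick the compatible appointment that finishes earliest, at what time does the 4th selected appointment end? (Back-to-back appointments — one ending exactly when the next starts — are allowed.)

12

Greedy by earliest finish: after sorting by end time, pick each interval compatible with the last pick.
By end time: (1,4), (4,5), (6,7), (5,8), (4,9), (6,11), (10,12), (12,14).
Pick (1,4); next start ≥ 4 → (4,5); next start ≥ 5 → (6,7); next start ≥ 7 → (10,12); next start ≥ 12 → (12,14).
Selected: (1,4) (4,5) (6,7) (10,12) (12,14)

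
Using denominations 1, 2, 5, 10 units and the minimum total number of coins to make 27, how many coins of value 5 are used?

1

Greedy: take as many of the largest coin as possible, then repeat with the remainder.
27 − 2×10→7 − 1×5→2 − 1×2→0
Count of 5: 1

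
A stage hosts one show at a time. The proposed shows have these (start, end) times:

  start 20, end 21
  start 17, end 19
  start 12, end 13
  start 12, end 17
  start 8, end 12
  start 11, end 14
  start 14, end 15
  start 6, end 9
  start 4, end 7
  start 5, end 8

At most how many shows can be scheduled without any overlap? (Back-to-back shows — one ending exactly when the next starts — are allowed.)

6

Greedy by earliest finish: after sorting by end time, pick each interval compatible with the last pick.
By end time: (4,7), (5,8), (6,9), (8,12), (12,13), (11,14), (14,15), (12,17), (17,19), (20,21).
Pick (4,7); next start ≥ 7 → (8,12); next start ≥ 12 → (12,13); next start ≥ 13 → (14,15); next start ≥ 15 → (17,19); next start ≥ 19 → (20,21).
Selected 6 shows.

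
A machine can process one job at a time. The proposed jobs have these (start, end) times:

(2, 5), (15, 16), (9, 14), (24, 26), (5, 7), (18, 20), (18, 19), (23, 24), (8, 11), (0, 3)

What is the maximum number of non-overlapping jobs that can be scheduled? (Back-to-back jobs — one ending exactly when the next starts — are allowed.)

Sort by end time and greedily take each interval whose start is ≥ the last chosen end.
Sorted by end: (0,3)  (2,5)  (5,7)  (8,11)  (9,14)  (15,16)  (18,19)  (18,20)  (23,24)  (24,26)
take (0,3); take (5,7); take (8,11); take (15,16); take (18,19); take (23,24); take (24,26).
Selected 7 jobs.

7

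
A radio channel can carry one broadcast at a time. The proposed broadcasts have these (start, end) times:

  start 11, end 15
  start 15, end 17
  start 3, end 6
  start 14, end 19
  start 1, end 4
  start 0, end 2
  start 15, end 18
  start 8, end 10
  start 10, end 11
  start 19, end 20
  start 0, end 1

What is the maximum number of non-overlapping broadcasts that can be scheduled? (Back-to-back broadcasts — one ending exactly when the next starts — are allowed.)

By end time: (0,1), (0,2), (1,4), (3,6), (8,10), (10,11), (11,15), (15,17), (15,18), (14,19), (19,20).
Pick (0,1); next start ≥ 1 → (1,4); next start ≥ 4 → (8,10); next start ≥ 10 → (10,11); next start ≥ 11 → (11,15); next start ≥ 15 → (15,17); next start ≥ 17 → (19,20).
Selected 7 broadcasts.

7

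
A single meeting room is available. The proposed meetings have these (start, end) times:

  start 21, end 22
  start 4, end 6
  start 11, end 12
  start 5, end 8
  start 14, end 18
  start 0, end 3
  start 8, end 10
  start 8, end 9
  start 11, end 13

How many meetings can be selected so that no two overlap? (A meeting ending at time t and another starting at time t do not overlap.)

6

Greedy by earliest finish: after sorting by end time, pick each interval compatible with the last pick.
By end time: (0,3), (4,6), (5,8), (8,9), (8,10), (11,12), (11,13), (14,18), (21,22).
Pick (0,3); next start ≥ 3 → (4,6); next start ≥ 6 → (8,9); next start ≥ 9 → (11,12); next start ≥ 12 → (14,18); next start ≥ 18 → (21,22).
Selected 6 meetings.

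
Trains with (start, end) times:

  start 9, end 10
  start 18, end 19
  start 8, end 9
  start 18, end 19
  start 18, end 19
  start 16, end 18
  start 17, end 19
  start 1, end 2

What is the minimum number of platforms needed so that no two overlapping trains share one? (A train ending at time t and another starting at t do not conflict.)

Count concurrent intervals with a sweep; the peak is the room count.
starts: [1, 8, 9, 16, 17, 18, 18, 18]
ends:   [2, 9, 10, 18, 19, 19, 19, 19]
s1→1 e2→0 s8→1 e9→0 s9→1 e10→0 s16→1 s17→2 e18→1 s18→2 s18→3 s18→4  — peak 4.

4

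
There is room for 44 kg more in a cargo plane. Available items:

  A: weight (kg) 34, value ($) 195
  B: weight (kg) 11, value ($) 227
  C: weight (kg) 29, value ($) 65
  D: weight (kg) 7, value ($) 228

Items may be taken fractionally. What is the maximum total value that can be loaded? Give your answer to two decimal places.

604.12

Greedy by value/weight ratio, highest first.
Order: D (228/7=32.57) > B (227/11=20.64) > A (195/34=5.74) > C (65/29=2.24)
Fill: take D (7 @ 228) → take B (11 @ 227) → take 26/34 of A → 149.12; 44/44 used.
Total value = 604.12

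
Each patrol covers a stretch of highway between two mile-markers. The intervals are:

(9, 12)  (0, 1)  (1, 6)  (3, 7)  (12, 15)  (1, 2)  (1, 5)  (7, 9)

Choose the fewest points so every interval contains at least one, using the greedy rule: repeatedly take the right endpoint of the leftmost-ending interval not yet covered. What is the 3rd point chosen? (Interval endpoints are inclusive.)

12

Process intervals by earliest right end; each time one isn't hit yet, stab at its right endpoint.
By right end: [0,1]  [1,2]  [1,5]  [1,6]  [3,7]  [7,9]  [9,12]  [12,15]
[0,1] uncovered → point at 1; [3,7] uncovered → point at 7; [9,12] uncovered → point at 12.
Points: 1, 7, 12 (3 total).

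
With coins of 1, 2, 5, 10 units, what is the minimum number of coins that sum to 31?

4

31 − 3×10→1 − 1×1→0
Total coins = 3 + 1 = 4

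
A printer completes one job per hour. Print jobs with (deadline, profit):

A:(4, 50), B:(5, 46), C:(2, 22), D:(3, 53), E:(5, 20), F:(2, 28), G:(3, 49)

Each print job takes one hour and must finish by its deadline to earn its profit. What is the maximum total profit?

226

Take jobs in profit order; each goes to the latest open slot no later than its deadline.
By profit: D(d3,53), A(d4,50), G(d3,49), B(d5,46), F(d2,28), C(d2,22), E(d5,20)
D→slot 3; A→slot 4; G→slot 2; B→slot 5; F→slot 1; C skipped; E skipped.
Profit = 28 + 49 + 53 + 50 + 46 = 226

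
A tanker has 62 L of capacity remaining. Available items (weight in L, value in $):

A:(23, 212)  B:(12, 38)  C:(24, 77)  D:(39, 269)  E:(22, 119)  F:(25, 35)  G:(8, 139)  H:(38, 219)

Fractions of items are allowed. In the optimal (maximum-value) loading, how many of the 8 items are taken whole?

2

Order: G (139/8=17.38) > A (212/23=9.22) > D (269/39=6.90) > H (219/38=5.76) > E (119/22=5.41) > C (77/24=3.21) > B (38/12=3.17) > F (35/25=1.40)
Fill: take G (8 @ 139) → take A (23 @ 212) → take 31/39 of D → 213.82; 62/62 used.
2 item(s) taken whole; one partial (take 31/39 of D).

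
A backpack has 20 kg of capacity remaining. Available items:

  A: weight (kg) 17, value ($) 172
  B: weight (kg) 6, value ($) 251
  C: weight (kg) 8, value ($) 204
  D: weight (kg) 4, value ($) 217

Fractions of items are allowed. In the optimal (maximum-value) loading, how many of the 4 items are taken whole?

Order: D (217/4=54.25) > B (251/6=41.83) > C (204/8=25.50) > A (172/17=10.12)
Fill: take D (4 @ 217) → take B (6 @ 251) → take C (8 @ 204) → take 2/17 of A → 20.24; 20/20 used.
3 item(s) taken whole; one partial (take 2/17 of A).

3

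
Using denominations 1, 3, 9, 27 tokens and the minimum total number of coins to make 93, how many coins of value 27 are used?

3

93 = 3×27 + 1×9 + 1×3
Count of 27: 3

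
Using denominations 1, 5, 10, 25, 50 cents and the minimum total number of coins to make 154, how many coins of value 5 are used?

Greedy: take as many of the largest coin as possible, then repeat with the remainder.
154 − 3×50→4 − 4×1→0
Count of 5: 0

0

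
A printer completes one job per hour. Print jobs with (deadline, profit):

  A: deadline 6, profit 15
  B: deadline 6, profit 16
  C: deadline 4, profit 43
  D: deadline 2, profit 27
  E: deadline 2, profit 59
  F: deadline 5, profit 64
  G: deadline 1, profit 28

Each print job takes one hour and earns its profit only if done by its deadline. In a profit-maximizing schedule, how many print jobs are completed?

6

Profit order: F=64 E=59 C=43 G=28 D=27 B=16 A=15
Assign: F→slot 5, E→slot 2, C→slot 4, G→slot 1, D skipped, B→slot 6, A→slot 3.
Slots: [1:G] [2:E] [3:A] [4:C] [5:F] [6:B]
6 of 7 scheduled.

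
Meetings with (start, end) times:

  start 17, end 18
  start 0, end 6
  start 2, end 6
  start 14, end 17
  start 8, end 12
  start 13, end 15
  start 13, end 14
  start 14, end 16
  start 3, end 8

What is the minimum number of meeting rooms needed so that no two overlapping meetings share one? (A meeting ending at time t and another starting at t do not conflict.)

starts: [0, 2, 3, 8, 13, 13, 14, 14, 17]
ends:   [6, 6, 8, 12, 14, 15, 16, 17, 18]
s0→1 s2→2 s3→3  — peak 3.

3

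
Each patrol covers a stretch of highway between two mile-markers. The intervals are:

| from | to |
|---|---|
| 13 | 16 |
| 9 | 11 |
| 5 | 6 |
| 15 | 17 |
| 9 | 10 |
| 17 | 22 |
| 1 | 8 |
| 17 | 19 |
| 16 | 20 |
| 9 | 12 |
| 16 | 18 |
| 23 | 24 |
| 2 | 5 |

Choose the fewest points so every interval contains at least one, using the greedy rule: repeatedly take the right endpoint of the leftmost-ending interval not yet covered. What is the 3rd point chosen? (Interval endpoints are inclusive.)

Sort by right endpoint; whenever an interval is uncovered, place a point at its right end.
Sorted: [2,5] [5,6] [1,8] [9,10] [9,11] [9,12] [13,16] [15,17] [16,18] [17,19] [16,20] [17,22] [23,24]
{[2,5],[5,6],[1,8]} hit by 5; {[9,10],[9,11],[9,12]} hit by 10; {[13,16],[15,17],[16,18]} hit by 16; {[17,19],[16,20],[17,22]} hit by 19; {[23,24]} hit by 24.
Points: 5, 10, 16, 19, 24 (5 total).

16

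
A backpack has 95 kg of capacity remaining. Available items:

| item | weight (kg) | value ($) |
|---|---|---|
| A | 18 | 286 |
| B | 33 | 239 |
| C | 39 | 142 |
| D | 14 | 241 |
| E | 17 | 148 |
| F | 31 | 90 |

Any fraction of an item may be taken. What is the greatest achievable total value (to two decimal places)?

Ratios (sorted): D 17.21, A 15.89, E 8.71, B 7.24, C 3.64, F 2.90
take D (14 @ 241); take A (18 @ 286); take E (17 @ 148); take B (33 @ 239); take 13/39 of C → 47.33. Capacity used 95/95.
Total value = 961.33

961.33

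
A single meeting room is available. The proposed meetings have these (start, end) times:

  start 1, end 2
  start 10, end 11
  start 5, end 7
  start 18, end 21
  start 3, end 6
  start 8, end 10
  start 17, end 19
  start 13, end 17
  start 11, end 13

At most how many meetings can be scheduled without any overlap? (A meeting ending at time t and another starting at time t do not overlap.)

7

By end time: (1,2), (3,6), (5,7), (8,10), (10,11), (11,13), (13,17), (17,19), (18,21).
Pick (1,2); next start ≥ 2 → (3,6); next start ≥ 6 → (8,10); next start ≥ 10 → (10,11); next start ≥ 11 → (11,13); next start ≥ 13 → (13,17); next start ≥ 17 → (17,19).
Selected 7 meetings.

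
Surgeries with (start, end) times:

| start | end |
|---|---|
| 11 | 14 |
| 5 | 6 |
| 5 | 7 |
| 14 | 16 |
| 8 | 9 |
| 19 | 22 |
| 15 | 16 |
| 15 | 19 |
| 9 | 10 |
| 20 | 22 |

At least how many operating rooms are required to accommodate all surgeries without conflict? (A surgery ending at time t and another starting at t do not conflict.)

3

The answer is the maximum number of intervals overlapping at any instant.
Events (time:±→running): 5:+→1 5:+→2 6:-→1 7:-→0 8:+→1 9:-→0 9:+→1 10:-→0 11:+→1 14:-→0 14:+→1 15:+→2 15:+→3 … peak 3.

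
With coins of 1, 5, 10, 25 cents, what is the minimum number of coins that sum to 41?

Greedy: take as many of the largest coin as possible, then repeat with the remainder.
41 − 1×25→16 − 1×10→6 − 1×5→1 − 1×1→0
Total coins = 1 + 1 + 1 + 1 = 4

4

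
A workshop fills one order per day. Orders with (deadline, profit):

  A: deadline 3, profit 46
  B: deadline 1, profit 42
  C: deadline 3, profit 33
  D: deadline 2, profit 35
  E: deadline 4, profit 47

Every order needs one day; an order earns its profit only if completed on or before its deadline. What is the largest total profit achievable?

170

Sort by profit descending; place each in the latest free slot ≤ its deadline.
By profit: E(d4,47), A(d3,46), B(d1,42), D(d2,35), C(d3,33)
E→slot 4; A→slot 3; B→slot 1; D→slot 2; C skipped.
Profit = 42 + 35 + 46 + 47 = 170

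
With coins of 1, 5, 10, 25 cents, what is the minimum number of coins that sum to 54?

Use the largest denomination that fits, subtract, and repeat.
54 = 2×25 + 4×1
Total coins = 2 + 4 = 6

6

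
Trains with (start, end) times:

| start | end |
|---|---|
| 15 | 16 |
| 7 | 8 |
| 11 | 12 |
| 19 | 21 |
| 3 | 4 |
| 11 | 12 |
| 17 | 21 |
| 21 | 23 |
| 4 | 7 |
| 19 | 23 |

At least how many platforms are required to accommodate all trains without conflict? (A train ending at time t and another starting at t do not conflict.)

Events (time:±→running): 3:+→1 4:-→0 4:+→1 7:-→0 7:+→1 8:-→0 11:+→1 11:+→2 12:-→1 12:-→0 15:+→1 16:-→0 17:+→1 19:+→2 19:+→3 … peak 3.

3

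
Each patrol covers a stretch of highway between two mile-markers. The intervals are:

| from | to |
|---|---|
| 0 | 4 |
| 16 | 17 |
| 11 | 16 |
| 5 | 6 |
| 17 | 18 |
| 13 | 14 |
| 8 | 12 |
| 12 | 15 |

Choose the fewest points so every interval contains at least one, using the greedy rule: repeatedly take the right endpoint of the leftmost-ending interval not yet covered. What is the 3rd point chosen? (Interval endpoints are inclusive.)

Process intervals by earliest right end; each time one isn't hit yet, stab at its right endpoint.
By right end: [0,4]  [5,6]  [8,12]  [13,14]  [12,15]  [11,16]  [16,17]  [17,18]
[0,4] uncovered → point at 4; [5,6] uncovered → point at 6; [8,12] uncovered → point at 12; [13,14] uncovered → point at 14; [16,17] uncovered → point at 17.
Points: 4, 6, 12, 14, 17 (5 total).

12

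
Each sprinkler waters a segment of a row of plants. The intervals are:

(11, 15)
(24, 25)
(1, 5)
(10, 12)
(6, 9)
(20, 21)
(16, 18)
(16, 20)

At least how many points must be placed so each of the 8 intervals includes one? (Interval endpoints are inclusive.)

Sorted: [1,5] [6,9] [10,12] [11,15] [16,18] [16,20] [20,21] [24,25]
{[1,5]} hit by 5; {[6,9]} hit by 9; {[10,12],[11,15]} hit by 12; {[16,18],[16,20]} hit by 18; {[20,21]} hit by 21; {[24,25]} hit by 25.
Points: 5, 9, 12, 18, 21, 25 (6 total).

6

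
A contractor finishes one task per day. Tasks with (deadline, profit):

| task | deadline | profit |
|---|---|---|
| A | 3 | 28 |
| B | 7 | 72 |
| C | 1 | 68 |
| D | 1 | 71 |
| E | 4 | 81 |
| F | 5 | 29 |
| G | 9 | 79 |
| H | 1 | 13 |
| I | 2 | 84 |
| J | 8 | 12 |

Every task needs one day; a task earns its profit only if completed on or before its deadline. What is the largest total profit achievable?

Sort by profit descending; place each in the latest free slot ≤ its deadline.
By profit: I(d2,84), E(d4,81), G(d9,79), B(d7,72), D(d1,71), C(d1,68), F(d5,29), A(d3,28), H(d1,13), J(d8,12)
I→slot 2; E→slot 4; G→slot 9; B→slot 7; D→slot 1; C skipped; F→slot 5; A→slot 3; H skipped; J→slot 8.
Profit = 71 + 84 + 28 + 81 + 29 + 72 + 12 + 79 = 456

456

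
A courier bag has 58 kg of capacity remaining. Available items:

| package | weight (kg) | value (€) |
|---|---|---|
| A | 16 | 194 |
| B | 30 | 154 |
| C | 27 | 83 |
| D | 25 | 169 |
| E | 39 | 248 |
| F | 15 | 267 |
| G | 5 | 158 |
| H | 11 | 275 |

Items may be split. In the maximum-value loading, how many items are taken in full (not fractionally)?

4

Sort by value per unit weight and fill in that order.
Ratios (sorted): G 31.60, H 25.00, F 17.80, A 12.12, D 6.76, E 6.36, B 5.13, C 3.07
take G (5 @ 158); take H (11 @ 275); take F (15 @ 267); take A (16 @ 194); take 11/25 of D → 74.36. Capacity used 58/58.
4 item(s) taken whole; one partial (take 11/25 of D).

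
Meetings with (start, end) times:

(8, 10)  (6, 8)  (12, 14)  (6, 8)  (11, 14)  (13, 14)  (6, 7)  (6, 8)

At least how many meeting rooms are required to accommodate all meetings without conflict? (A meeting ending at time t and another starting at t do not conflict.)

4

starts: [6, 6, 6, 6, 8, 11, 12, 13]
ends:   [7, 8, 8, 8, 10, 14, 14, 14]
s6→1 s6→2 s6→3 s6→4  — peak 4.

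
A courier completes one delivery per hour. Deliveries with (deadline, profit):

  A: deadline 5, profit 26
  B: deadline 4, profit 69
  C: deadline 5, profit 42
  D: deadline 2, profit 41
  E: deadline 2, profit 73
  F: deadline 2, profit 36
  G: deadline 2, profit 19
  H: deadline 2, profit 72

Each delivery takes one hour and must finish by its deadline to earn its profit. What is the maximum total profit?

282

Profit order: E=73 H=72 B=69 C=42 D=41 F=36 A=26 G=19
Assign: E→slot 2, H→slot 1, B→slot 4, C→slot 5, D skipped, F skipped, A→slot 3, G skipped.
Slots: [1:H] [2:E] [3:A] [4:B] [5:C]
Profit = 72 + 73 + 26 + 69 + 42 = 282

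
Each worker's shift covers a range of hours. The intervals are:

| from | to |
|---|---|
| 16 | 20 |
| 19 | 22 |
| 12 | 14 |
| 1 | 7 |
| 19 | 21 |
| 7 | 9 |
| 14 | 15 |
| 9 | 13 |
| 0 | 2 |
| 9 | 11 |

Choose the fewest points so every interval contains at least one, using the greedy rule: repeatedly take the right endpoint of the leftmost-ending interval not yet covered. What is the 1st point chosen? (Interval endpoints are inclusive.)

Sorted: [0,2] [1,7] [7,9] [9,11] [9,13] [12,14] [14,15] [16,20] [19,21] [19,22]
{[0,2],[1,7]} hit by 2; {[7,9],[9,11],[9,13]} hit by 9; {[12,14],[14,15]} hit by 14; {[16,20],[19,21],[19,22]} hit by 20.
Points: 2, 9, 14, 20 (4 total).

2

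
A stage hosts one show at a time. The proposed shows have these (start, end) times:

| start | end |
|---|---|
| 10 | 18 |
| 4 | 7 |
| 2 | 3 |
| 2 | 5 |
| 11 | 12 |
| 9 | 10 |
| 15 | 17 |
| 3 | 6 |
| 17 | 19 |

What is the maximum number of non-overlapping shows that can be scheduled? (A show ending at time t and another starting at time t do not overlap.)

Sorted by end: (2,3)  (2,5)  (3,6)  (4,7)  (9,10)  (11,12)  (15,17)  (10,18)  (17,19)
take (2,3); skip (2,5); take (3,6); take (9,10); take (11,12); take (15,17); take (17,19).
Selected 6 shows.

6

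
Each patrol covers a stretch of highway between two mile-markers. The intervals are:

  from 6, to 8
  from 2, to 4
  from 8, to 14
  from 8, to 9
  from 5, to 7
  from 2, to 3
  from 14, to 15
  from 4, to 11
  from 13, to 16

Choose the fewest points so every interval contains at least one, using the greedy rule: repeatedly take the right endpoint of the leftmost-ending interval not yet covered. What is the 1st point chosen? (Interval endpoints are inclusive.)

3

Process intervals by earliest right end; each time one isn't hit yet, stab at its right endpoint.
By right end: [2,3]  [2,4]  [5,7]  [6,8]  [8,9]  [4,11]  [8,14]  [14,15]  [13,16]
[2,3] uncovered → point at 3; [5,7] uncovered → point at 7; [8,9] uncovered → point at 9; [14,15] uncovered → point at 15.
Points: 3, 7, 9, 15 (4 total).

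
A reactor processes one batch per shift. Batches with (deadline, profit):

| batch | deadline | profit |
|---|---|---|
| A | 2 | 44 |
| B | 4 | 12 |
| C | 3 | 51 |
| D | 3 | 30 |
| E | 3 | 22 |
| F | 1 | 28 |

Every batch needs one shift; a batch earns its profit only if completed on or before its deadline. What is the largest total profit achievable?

By profit: C(d3,51), A(d2,44), D(d3,30), F(d1,28), E(d3,22), B(d4,12)
C→slot 3; A→slot 2; D→slot 1; F skipped; E skipped; B→slot 4.
Profit = 30 + 44 + 51 + 12 = 137

137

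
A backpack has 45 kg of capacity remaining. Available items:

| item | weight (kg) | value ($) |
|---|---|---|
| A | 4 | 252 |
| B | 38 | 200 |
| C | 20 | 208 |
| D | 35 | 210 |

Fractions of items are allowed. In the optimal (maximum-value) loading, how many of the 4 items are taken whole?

Ratios (sorted): A 63.00, C 10.40, D 6.00, B 5.26
take A (4 @ 252); take C (20 @ 208); take 21/35 of D → 126.00. Capacity used 45/45.
2 item(s) taken whole; one partial (take 21/35 of D).

2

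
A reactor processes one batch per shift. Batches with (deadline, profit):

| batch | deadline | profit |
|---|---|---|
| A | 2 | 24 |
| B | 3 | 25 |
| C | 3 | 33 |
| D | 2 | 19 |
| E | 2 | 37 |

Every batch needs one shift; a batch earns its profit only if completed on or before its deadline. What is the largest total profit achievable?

95

Take jobs in profit order; each goes to the latest open slot no later than its deadline.
By profit: E(d2,37), C(d3,33), B(d3,25), A(d2,24), D(d2,19)
E→slot 2; C→slot 3; B→slot 1; A skipped; D skipped.
Profit = 25 + 37 + 33 = 95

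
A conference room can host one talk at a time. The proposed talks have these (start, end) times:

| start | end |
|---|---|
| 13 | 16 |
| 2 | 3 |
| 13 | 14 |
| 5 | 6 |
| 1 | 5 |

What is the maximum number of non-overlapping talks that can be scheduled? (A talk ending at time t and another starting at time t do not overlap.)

Greedy by earliest finish: after sorting by end time, pick each interval compatible with the last pick.
By end time: (2,3), (1,5), (5,6), (13,14), (13,16).
Pick (2,3); next start ≥ 3 → (5,6); next start ≥ 6 → (13,14).
Selected 3 talks.

3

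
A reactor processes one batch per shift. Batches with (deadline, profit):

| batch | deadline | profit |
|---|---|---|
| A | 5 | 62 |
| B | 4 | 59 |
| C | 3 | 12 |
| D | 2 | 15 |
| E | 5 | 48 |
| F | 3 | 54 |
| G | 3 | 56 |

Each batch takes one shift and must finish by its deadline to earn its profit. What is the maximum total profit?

279

Take jobs in profit order; each goes to the latest open slot no later than its deadline.
Profit order: A=62 B=59 G=56 F=54 E=48 D=15 C=12
Assign: A→slot 5, B→slot 4, G→slot 3, F→slot 2, E→slot 1, D skipped, C skipped.
Slots: [1:E] [2:F] [3:G] [4:B] [5:A]
Profit = 48 + 54 + 56 + 59 + 62 = 279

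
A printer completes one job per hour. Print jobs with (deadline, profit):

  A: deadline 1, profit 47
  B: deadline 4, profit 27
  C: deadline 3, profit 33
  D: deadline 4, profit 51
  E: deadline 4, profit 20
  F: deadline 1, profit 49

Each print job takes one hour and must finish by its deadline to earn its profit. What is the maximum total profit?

160

Profit order: D=51 F=49 A=47 C=33 B=27 E=20
Assign: D→slot 4, F→slot 1, A skipped, C→slot 3, B→slot 2, E skipped.
Slots: [1:F] [2:B] [3:C] [4:D]
Profit = 49 + 27 + 33 + 51 = 160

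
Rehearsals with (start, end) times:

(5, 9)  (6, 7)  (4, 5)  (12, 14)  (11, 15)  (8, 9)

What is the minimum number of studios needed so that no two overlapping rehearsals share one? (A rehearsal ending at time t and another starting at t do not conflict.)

Count concurrent intervals with a sweep; the peak is the room count.
starts: [4, 5, 6, 8, 11, 12]
ends:   [5, 7, 9, 9, 14, 15]
s4→1 e5→0 s5→1 s6→2  — peak 2.

2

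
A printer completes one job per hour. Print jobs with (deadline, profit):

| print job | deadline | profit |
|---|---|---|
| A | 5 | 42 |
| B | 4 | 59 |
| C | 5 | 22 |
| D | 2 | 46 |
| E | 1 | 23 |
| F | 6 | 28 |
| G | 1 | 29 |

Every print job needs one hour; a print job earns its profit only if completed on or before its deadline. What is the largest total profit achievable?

By profit: B(d4,59), D(d2,46), A(d5,42), G(d1,29), F(d6,28), E(d1,23), C(d5,22)
B→slot 4; D→slot 2; A→slot 5; G→slot 1; F→slot 6; E skipped; C→slot 3.
Profit = 29 + 46 + 22 + 59 + 42 + 28 = 226

226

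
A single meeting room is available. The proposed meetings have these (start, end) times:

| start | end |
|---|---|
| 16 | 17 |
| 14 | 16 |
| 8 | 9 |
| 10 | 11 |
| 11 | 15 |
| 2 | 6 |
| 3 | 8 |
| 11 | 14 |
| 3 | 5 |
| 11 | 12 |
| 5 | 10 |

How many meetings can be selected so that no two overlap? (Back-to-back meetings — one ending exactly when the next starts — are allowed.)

6

Sorted by end: (3,5)  (2,6)  (3,8)  (8,9)  (5,10)  (10,11)  (11,12)  (11,14)  (11,15)  (14,16)  (16,17)
take (3,5); take (8,9); skip (5,10); take (10,11); take (11,12); take (14,16); take (16,17).
Selected 6 meetings.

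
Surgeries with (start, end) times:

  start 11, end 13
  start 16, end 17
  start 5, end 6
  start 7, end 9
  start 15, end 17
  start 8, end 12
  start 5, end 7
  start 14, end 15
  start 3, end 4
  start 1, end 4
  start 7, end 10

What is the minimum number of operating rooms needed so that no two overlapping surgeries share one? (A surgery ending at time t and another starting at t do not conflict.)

3

starts: [1, 3, 5, 5, 7, 7, 8, 11, 14, 15, 16]
ends:   [4, 4, 6, 7, 9, 10, 12, 13, 15, 17, 17]
s1→1 s3→2 e4→1 e4→0 s5→1 s5→2 e6→1 e7→0 s7→1 s7→2 s8→3  — peak 3.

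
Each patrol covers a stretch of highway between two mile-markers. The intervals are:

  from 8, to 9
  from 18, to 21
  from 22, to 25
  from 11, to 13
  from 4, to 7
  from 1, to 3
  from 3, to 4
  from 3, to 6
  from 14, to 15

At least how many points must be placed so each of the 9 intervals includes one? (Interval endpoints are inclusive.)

7

Sort by right endpoint; whenever an interval is uncovered, place a point at its right end.
Sorted: [1,3] [3,4] [3,6] [4,7] [8,9] [11,13] [14,15] [18,21] [22,25]
{[1,3],[3,4],[3,6]} hit by 3; {[4,7]} hit by 7; {[8,9]} hit by 9; {[11,13]} hit by 13; {[14,15]} hit by 15; {[18,21]} hit by 21; {[22,25]} hit by 25.
Points: 3, 7, 9, 13, 15, 21, 25 (7 total).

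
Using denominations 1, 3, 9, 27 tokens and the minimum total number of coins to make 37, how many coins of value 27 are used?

1

Greedy: take as many of the largest coin as possible, then repeat with the remainder.
37 = 1×27 + 1×9 + 1×1
Count of 27: 1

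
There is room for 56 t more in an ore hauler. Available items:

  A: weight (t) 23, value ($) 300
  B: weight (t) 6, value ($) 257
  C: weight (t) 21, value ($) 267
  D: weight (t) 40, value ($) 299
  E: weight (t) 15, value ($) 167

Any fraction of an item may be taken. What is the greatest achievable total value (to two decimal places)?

890.80

Greedy by value/weight ratio, highest first.
Order: B (257/6=42.83) > A (300/23=13.04) > C (267/21=12.71) > E (167/15=11.13) > D (299/40=7.47)
Fill: take B (6 @ 257) → take A (23 @ 300) → take C (21 @ 267) → take 6/15 of E → 66.80; 56/56 used.
Total value = 890.80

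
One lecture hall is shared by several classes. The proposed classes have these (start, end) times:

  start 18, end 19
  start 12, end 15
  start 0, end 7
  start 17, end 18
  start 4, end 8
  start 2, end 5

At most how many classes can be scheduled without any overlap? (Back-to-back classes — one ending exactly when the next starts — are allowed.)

Sorted by end: (2,5)  (0,7)  (4,8)  (12,15)  (17,18)  (18,19)
take (2,5); skip (4,8); take (12,15); take (17,18); take (18,19).
Selected 4 classes.

4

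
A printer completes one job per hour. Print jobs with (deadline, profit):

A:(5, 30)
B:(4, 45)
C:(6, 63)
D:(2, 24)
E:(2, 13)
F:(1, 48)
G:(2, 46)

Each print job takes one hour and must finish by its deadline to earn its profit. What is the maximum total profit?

232

Take jobs in profit order; each goes to the latest open slot no later than its deadline.
By profit: C(d6,63), F(d1,48), G(d2,46), B(d4,45), A(d5,30), D(d2,24), E(d2,13)
C→slot 6; F→slot 1; G→slot 2; B→slot 4; A→slot 5; D skipped; E skipped.
Profit = 48 + 46 + 45 + 30 + 63 = 232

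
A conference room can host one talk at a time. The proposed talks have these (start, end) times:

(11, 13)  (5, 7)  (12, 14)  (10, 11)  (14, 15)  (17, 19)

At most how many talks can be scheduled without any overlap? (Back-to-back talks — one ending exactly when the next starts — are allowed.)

5

Sort by end time and greedily take each interval whose start is ≥ the last chosen end.
Sorted by end: (5,7)  (10,11)  (11,13)  (12,14)  (14,15)  (17,19)
take (5,7); take (10,11); take (11,13); take (14,15); take (17,19).
Selected 5 talks.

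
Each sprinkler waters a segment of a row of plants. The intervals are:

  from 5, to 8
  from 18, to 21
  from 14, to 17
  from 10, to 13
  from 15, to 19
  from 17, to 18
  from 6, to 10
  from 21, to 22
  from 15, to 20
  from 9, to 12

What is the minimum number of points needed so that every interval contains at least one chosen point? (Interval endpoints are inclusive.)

Sorted: [5,8] [6,10] [9,12] [10,13] [14,17] [17,18] [15,19] [15,20] [18,21] [21,22]
{[5,8],[6,10]} hit by 8; {[9,12],[10,13]} hit by 12; {[14,17],[17,18],[15,19],[15,20]} hit by 17; {[18,21],[21,22]} hit by 21.
Points: 8, 12, 17, 21 (4 total).

4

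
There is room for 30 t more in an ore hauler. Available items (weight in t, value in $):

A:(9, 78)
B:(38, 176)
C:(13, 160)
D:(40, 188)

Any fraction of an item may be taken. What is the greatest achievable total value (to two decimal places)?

Order: C (160/13=12.31) > A (78/9=8.67) > D (188/40=4.70) > B (176/38=4.63)
Fill: take C (13 @ 160) → take A (9 @ 78) → take 8/40 of D → 37.60; 30/30 used.
Total value = 275.60

275.60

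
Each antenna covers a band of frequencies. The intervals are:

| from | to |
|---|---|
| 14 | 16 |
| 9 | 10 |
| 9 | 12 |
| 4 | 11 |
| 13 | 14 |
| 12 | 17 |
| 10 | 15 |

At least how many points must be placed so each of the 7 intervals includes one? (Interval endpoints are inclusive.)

2

Process intervals by earliest right end; each time one isn't hit yet, stab at its right endpoint.
By right end: [9,10]  [4,11]  [9,12]  [13,14]  [10,15]  [14,16]  [12,17]
[9,10] uncovered → point at 10; [13,14] uncovered → point at 14.
Points: 10, 14 (2 total).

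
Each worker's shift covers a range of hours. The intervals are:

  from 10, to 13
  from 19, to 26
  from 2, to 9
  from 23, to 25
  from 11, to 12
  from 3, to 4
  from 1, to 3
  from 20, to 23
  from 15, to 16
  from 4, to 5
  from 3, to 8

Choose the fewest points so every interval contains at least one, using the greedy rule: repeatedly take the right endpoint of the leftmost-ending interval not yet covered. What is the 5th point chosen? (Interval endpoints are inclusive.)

By right end: [1,3]  [3,4]  [4,5]  [3,8]  [2,9]  [11,12]  [10,13]  [15,16]  [20,23]  [23,25]  [19,26]
[1,3] uncovered → point at 3; [4,5] uncovered → point at 5; [11,12] uncovered → point at 12; [15,16] uncovered → point at 16; [20,23] uncovered → point at 23.
Points: 3, 5, 12, 16, 23 (5 total).

23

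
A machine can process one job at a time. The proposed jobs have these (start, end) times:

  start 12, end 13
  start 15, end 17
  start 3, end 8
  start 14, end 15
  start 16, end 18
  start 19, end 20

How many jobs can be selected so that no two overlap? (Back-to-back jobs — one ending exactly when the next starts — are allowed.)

5

By end time: (3,8), (12,13), (14,15), (15,17), (16,18), (19,20).
Pick (3,8); next start ≥ 8 → (12,13); next start ≥ 13 → (14,15); next start ≥ 15 → (15,17); next start ≥ 17 → (19,20).
Selected 5 jobs.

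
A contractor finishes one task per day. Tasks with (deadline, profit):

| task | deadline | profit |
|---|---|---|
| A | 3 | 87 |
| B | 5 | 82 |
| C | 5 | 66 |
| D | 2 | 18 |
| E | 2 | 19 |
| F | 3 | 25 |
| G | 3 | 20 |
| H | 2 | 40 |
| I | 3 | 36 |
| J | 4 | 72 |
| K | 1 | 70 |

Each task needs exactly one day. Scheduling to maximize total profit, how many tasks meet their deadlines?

Take jobs in profit order; each goes to the latest open slot no later than its deadline.
By profit: A(d3,87), B(d5,82), J(d4,72), K(d1,70), C(d5,66), H(d2,40), I(d3,36), F(d3,25), G(d3,20), E(d2,19), D(d2,18)
A→slot 3; B→slot 5; J→slot 4; K→slot 1; C→slot 2; H skipped; I skipped; F skipped; G skipped; E skipped; D skipped.
5 of 11 scheduled.

5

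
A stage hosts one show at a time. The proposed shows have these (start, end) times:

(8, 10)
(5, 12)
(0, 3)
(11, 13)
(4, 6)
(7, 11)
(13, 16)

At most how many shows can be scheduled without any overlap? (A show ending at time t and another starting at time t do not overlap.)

5

Greedy by earliest finish: after sorting by end time, pick each interval compatible with the last pick.
Sorted by end: (0,3)  (4,6)  (8,10)  (7,11)  (5,12)  (11,13)  (13,16)
take (0,3); take (4,6); take (8,10); skip (7,11); skip (5,12); take (11,13); take (13,16).
Selected 5 shows.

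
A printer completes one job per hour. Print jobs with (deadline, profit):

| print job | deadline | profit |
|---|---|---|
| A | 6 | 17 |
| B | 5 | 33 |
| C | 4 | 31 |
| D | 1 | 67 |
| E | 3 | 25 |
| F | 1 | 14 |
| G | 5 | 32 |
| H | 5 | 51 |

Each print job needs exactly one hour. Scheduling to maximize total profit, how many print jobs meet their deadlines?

Sort by profit descending; place each in the latest free slot ≤ its deadline.
Profit order: D=67 H=51 B=33 G=32 C=31 E=25 A=17 F=14
Assign: D→slot 1, H→slot 5, B→slot 4, G→slot 3, C→slot 2, E skipped, A→slot 6, F skipped.
Slots: [1:D] [2:C] [3:G] [4:B] [5:H] [6:A]
6 of 8 scheduled.

6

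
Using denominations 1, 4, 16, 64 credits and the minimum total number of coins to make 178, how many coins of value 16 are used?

178 = 2×64 + 3×16 + 2×1
Count of 16: 3

3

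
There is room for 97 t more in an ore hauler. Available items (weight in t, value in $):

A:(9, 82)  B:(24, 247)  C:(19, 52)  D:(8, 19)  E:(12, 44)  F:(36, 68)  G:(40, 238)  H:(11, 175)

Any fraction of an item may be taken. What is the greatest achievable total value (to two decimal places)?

Ratios (sorted): H 15.91, B 10.29, A 9.11, G 5.95, E 3.67, C 2.74, D 2.38, F 1.89
take H (11 @ 175); take B (24 @ 247); take A (9 @ 82); take G (40 @ 238); take E (12 @ 44); take 1/19 of C → 2.74. Capacity used 97/97.
Total value = 788.74

788.74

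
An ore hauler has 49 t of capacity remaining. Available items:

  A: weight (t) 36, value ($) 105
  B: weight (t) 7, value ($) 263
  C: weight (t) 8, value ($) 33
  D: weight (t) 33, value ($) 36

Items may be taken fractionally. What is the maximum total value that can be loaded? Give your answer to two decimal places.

Greedy by value/weight ratio, highest first.
Order: B (263/7=37.57) > C (33/8=4.12) > A (105/36=2.92) > D (36/33=1.09)
Fill: take B (7 @ 263) → take C (8 @ 33) → take 34/36 of A → 99.17; 49/49 used.
Total value = 395.17

395.17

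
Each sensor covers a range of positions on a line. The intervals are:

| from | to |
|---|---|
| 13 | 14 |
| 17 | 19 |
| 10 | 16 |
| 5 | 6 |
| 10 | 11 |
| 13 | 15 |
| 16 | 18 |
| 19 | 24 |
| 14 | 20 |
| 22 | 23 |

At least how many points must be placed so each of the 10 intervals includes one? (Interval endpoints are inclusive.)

Process intervals by earliest right end; each time one isn't hit yet, stab at its right endpoint.
Sorted: [5,6] [10,11] [13,14] [13,15] [10,16] [16,18] [17,19] [14,20] [22,23] [19,24]
{[5,6]} hit by 6; {[10,11]} hit by 11; {[13,14],[13,15],[10,16]} hit by 14; {[16,18],[17,19],[14,20]} hit by 18; {[22,23],[19,24]} hit by 23.
Points: 6, 11, 14, 18, 23 (5 total).

5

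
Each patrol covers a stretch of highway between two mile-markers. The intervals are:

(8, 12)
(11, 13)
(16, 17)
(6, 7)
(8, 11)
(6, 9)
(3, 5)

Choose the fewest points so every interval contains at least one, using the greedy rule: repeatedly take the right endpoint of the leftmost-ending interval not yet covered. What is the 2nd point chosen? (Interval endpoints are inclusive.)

7

Sorted: [3,5] [6,7] [6,9] [8,11] [8,12] [11,13] [16,17]
{[3,5]} hit by 5; {[6,7],[6,9]} hit by 7; {[8,11],[8,12],[11,13]} hit by 11; {[16,17]} hit by 17.
Points: 5, 7, 11, 17 (4 total).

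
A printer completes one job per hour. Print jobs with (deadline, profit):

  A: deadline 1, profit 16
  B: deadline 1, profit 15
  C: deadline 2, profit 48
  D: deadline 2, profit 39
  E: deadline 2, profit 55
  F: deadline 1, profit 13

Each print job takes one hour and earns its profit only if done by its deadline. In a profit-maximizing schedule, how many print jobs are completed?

Take jobs in profit order; each goes to the latest open slot no later than its deadline.
Profit order: E=55 C=48 D=39 A=16 B=15 F=13
Assign: E→slot 2, C→slot 1, D skipped, A skipped, B skipped, F skipped.
Slots: [1:C] [2:E]
2 of 6 scheduled.

2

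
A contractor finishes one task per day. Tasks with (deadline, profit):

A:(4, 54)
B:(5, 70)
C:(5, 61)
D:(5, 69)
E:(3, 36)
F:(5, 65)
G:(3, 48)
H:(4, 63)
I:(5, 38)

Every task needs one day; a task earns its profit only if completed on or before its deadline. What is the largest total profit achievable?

Sort by profit descending; place each in the latest free slot ≤ its deadline.
By profit: B(d5,70), D(d5,69), F(d5,65), H(d4,63), C(d5,61), A(d4,54), G(d3,48), I(d5,38), E(d3,36)
B→slot 5; D→slot 4; F→slot 3; H→slot 2; C→slot 1; A skipped; G skipped; I skipped; E skipped.
Profit = 61 + 63 + 65 + 69 + 70 = 328

328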